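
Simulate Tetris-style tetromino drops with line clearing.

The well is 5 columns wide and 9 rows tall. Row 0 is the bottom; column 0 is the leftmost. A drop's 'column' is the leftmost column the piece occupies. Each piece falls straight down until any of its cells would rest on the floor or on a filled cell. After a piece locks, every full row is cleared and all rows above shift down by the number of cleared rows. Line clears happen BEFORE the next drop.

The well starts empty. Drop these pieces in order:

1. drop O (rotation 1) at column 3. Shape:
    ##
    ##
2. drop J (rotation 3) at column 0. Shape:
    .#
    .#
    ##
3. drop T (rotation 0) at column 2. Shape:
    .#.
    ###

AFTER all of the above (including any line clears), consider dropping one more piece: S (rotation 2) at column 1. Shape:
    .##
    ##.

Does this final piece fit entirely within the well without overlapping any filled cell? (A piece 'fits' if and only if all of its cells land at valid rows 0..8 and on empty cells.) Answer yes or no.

Drop 1: O rot1 at col 3 lands with bottom-row=0; cleared 0 line(s) (total 0); column heights now [0 0 0 2 2], max=2
Drop 2: J rot3 at col 0 lands with bottom-row=0; cleared 0 line(s) (total 0); column heights now [1 3 0 2 2], max=3
Drop 3: T rot0 at col 2 lands with bottom-row=2; cleared 0 line(s) (total 0); column heights now [1 3 3 4 3], max=4
Test piece S rot2 at col 1 (width 3): heights before test = [1 3 3 4 3]; fits = True

Answer: yes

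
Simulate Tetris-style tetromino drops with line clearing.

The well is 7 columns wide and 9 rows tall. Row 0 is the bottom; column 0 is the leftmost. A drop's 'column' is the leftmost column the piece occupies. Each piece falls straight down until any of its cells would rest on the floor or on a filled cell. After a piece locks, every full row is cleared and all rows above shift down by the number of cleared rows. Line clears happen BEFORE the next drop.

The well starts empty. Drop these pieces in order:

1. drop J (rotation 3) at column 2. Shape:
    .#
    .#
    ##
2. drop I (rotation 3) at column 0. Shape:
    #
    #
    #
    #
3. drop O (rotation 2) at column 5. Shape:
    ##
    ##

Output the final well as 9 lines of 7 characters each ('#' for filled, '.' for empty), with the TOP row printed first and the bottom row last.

Answer: .......
.......
.......
.......
.......
#......
#..#...
#..#.##
#.##.##

Derivation:
Drop 1: J rot3 at col 2 lands with bottom-row=0; cleared 0 line(s) (total 0); column heights now [0 0 1 3 0 0 0], max=3
Drop 2: I rot3 at col 0 lands with bottom-row=0; cleared 0 line(s) (total 0); column heights now [4 0 1 3 0 0 0], max=4
Drop 3: O rot2 at col 5 lands with bottom-row=0; cleared 0 line(s) (total 0); column heights now [4 0 1 3 0 2 2], max=4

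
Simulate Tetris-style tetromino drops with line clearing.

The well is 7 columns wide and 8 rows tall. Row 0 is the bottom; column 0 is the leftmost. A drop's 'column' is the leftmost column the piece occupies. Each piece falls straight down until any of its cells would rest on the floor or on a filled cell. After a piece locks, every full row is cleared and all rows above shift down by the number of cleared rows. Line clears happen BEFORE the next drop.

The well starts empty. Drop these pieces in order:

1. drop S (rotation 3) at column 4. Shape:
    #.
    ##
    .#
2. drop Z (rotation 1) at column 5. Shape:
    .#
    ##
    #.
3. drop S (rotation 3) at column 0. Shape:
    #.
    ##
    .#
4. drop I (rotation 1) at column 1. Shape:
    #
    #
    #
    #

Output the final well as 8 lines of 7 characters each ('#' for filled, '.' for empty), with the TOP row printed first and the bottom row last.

Answer: .......
.......
.#.....
.#....#
.#...##
##..##.
##..##.
.#...#.

Derivation:
Drop 1: S rot3 at col 4 lands with bottom-row=0; cleared 0 line(s) (total 0); column heights now [0 0 0 0 3 2 0], max=3
Drop 2: Z rot1 at col 5 lands with bottom-row=2; cleared 0 line(s) (total 0); column heights now [0 0 0 0 3 4 5], max=5
Drop 3: S rot3 at col 0 lands with bottom-row=0; cleared 0 line(s) (total 0); column heights now [3 2 0 0 3 4 5], max=5
Drop 4: I rot1 at col 1 lands with bottom-row=2; cleared 0 line(s) (total 0); column heights now [3 6 0 0 3 4 5], max=6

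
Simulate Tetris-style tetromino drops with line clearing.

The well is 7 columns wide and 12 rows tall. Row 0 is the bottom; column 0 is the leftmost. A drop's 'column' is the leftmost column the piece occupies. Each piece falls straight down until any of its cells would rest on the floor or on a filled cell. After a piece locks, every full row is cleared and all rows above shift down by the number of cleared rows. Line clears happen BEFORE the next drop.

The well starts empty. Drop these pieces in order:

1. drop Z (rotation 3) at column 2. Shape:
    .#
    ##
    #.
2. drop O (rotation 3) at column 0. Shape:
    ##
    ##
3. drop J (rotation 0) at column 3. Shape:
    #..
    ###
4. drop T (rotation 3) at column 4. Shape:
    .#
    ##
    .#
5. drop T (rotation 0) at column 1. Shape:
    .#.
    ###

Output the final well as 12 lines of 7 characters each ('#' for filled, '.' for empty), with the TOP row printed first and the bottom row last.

Answer: .......
.......
.......
.......
.......
..#..#.
.#####.
...#.#.
...###.
...#...
####...
###....

Derivation:
Drop 1: Z rot3 at col 2 lands with bottom-row=0; cleared 0 line(s) (total 0); column heights now [0 0 2 3 0 0 0], max=3
Drop 2: O rot3 at col 0 lands with bottom-row=0; cleared 0 line(s) (total 0); column heights now [2 2 2 3 0 0 0], max=3
Drop 3: J rot0 at col 3 lands with bottom-row=3; cleared 0 line(s) (total 0); column heights now [2 2 2 5 4 4 0], max=5
Drop 4: T rot3 at col 4 lands with bottom-row=4; cleared 0 line(s) (total 0); column heights now [2 2 2 5 6 7 0], max=7
Drop 5: T rot0 at col 1 lands with bottom-row=5; cleared 0 line(s) (total 0); column heights now [2 6 7 6 6 7 0], max=7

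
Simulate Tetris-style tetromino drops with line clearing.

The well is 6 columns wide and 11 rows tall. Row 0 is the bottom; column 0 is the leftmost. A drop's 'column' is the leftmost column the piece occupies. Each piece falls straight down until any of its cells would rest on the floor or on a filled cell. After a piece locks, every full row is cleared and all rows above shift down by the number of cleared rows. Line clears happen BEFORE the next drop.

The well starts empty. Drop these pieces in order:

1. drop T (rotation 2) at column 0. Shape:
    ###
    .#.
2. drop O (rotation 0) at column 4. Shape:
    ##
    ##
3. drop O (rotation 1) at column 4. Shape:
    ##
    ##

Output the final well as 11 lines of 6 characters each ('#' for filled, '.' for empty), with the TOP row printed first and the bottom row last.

Answer: ......
......
......
......
......
......
......
....##
....##
###.##
.#..##

Derivation:
Drop 1: T rot2 at col 0 lands with bottom-row=0; cleared 0 line(s) (total 0); column heights now [2 2 2 0 0 0], max=2
Drop 2: O rot0 at col 4 lands with bottom-row=0; cleared 0 line(s) (total 0); column heights now [2 2 2 0 2 2], max=2
Drop 3: O rot1 at col 4 lands with bottom-row=2; cleared 0 line(s) (total 0); column heights now [2 2 2 0 4 4], max=4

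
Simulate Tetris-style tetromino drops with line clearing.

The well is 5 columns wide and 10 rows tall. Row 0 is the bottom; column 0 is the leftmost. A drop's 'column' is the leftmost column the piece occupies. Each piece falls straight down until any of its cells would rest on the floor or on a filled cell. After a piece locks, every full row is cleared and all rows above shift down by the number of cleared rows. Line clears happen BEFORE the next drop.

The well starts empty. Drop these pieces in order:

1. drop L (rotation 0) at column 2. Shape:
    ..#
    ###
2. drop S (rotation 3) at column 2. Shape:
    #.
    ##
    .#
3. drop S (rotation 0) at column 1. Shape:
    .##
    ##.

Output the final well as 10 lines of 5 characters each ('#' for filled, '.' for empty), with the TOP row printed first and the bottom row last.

Drop 1: L rot0 at col 2 lands with bottom-row=0; cleared 0 line(s) (total 0); column heights now [0 0 1 1 2], max=2
Drop 2: S rot3 at col 2 lands with bottom-row=1; cleared 0 line(s) (total 0); column heights now [0 0 4 3 2], max=4
Drop 3: S rot0 at col 1 lands with bottom-row=4; cleared 0 line(s) (total 0); column heights now [0 5 6 6 2], max=6

Answer: .....
.....
.....
.....
..##.
.##..
..#..
..##.
...##
..###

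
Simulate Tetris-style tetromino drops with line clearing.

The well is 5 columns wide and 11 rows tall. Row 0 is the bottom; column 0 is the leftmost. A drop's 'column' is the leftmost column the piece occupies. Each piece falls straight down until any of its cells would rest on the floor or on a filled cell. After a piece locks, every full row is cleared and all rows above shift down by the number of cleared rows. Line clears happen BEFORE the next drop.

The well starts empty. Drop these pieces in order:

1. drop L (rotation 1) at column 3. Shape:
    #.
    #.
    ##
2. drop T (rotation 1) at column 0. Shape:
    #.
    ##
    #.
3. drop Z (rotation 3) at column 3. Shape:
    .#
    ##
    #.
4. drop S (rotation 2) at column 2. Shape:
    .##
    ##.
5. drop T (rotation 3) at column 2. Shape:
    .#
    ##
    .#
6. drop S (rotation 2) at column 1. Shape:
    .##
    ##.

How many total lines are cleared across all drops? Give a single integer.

Drop 1: L rot1 at col 3 lands with bottom-row=0; cleared 0 line(s) (total 0); column heights now [0 0 0 3 1], max=3
Drop 2: T rot1 at col 0 lands with bottom-row=0; cleared 0 line(s) (total 0); column heights now [3 2 0 3 1], max=3
Drop 3: Z rot3 at col 3 lands with bottom-row=3; cleared 0 line(s) (total 0); column heights now [3 2 0 5 6], max=6
Drop 4: S rot2 at col 2 lands with bottom-row=5; cleared 0 line(s) (total 0); column heights now [3 2 6 7 7], max=7
Drop 5: T rot3 at col 2 lands with bottom-row=7; cleared 0 line(s) (total 0); column heights now [3 2 9 10 7], max=10
Drop 6: S rot2 at col 1 lands with bottom-row=9; cleared 0 line(s) (total 0); column heights now [3 10 11 11 7], max=11

Answer: 0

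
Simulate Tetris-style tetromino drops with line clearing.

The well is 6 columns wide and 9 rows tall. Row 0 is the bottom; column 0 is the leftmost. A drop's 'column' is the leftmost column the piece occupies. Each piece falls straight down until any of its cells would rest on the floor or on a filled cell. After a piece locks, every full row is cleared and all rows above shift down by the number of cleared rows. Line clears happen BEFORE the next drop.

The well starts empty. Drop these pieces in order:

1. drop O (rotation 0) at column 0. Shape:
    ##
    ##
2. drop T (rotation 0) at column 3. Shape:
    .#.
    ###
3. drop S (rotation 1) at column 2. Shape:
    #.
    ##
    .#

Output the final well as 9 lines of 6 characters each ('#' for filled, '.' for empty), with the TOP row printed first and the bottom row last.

Drop 1: O rot0 at col 0 lands with bottom-row=0; cleared 0 line(s) (total 0); column heights now [2 2 0 0 0 0], max=2
Drop 2: T rot0 at col 3 lands with bottom-row=0; cleared 0 line(s) (total 0); column heights now [2 2 0 1 2 1], max=2
Drop 3: S rot1 at col 2 lands with bottom-row=1; cleared 0 line(s) (total 0); column heights now [2 2 4 3 2 1], max=4

Answer: ......
......
......
......
......
..#...
..##..
##.##.
##.###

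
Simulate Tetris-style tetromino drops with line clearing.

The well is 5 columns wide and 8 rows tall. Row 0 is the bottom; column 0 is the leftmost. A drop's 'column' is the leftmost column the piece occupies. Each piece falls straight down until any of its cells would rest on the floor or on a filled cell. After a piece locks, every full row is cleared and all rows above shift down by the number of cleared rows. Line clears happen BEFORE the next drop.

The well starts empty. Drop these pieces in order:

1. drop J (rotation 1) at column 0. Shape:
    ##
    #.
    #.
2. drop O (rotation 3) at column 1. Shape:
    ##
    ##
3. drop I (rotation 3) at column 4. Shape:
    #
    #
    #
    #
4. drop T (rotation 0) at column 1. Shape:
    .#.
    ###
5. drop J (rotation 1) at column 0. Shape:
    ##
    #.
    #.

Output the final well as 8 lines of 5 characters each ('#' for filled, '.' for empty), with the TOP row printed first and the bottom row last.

Answer: .....
###..
####.
###..
.##.#
##..#
#...#
#...#

Derivation:
Drop 1: J rot1 at col 0 lands with bottom-row=0; cleared 0 line(s) (total 0); column heights now [3 3 0 0 0], max=3
Drop 2: O rot3 at col 1 lands with bottom-row=3; cleared 0 line(s) (total 0); column heights now [3 5 5 0 0], max=5
Drop 3: I rot3 at col 4 lands with bottom-row=0; cleared 0 line(s) (total 0); column heights now [3 5 5 0 4], max=5
Drop 4: T rot0 at col 1 lands with bottom-row=5; cleared 0 line(s) (total 0); column heights now [3 6 7 6 4], max=7
Drop 5: J rot1 at col 0 lands with bottom-row=4; cleared 0 line(s) (total 0); column heights now [7 7 7 6 4], max=7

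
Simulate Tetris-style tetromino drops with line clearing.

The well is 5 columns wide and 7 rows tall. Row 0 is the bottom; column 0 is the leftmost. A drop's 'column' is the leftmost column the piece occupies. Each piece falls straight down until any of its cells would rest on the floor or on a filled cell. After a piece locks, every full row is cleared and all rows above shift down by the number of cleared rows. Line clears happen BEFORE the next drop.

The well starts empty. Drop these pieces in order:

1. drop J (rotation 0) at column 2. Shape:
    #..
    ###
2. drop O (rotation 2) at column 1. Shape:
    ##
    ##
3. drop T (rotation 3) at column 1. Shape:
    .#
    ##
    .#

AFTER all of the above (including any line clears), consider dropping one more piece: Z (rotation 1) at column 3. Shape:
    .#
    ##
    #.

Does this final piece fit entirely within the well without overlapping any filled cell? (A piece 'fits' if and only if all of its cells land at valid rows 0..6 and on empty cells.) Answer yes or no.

Drop 1: J rot0 at col 2 lands with bottom-row=0; cleared 0 line(s) (total 0); column heights now [0 0 2 1 1], max=2
Drop 2: O rot2 at col 1 lands with bottom-row=2; cleared 0 line(s) (total 0); column heights now [0 4 4 1 1], max=4
Drop 3: T rot3 at col 1 lands with bottom-row=4; cleared 0 line(s) (total 0); column heights now [0 6 7 1 1], max=7
Test piece Z rot1 at col 3 (width 2): heights before test = [0 6 7 1 1]; fits = True

Answer: yes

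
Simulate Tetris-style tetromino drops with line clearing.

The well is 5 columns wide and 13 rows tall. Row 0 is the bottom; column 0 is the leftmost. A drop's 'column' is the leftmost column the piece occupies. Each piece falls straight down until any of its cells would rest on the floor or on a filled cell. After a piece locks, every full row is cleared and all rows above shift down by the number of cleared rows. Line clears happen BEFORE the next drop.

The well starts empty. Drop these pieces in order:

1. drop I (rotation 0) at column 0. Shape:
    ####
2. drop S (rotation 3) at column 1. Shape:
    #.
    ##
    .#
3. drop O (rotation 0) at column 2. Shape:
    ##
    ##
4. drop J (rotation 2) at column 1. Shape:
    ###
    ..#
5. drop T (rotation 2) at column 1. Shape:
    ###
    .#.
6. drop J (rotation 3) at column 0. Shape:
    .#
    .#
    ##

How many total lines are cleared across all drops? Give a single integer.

Drop 1: I rot0 at col 0 lands with bottom-row=0; cleared 0 line(s) (total 0); column heights now [1 1 1 1 0], max=1
Drop 2: S rot3 at col 1 lands with bottom-row=1; cleared 0 line(s) (total 0); column heights now [1 4 3 1 0], max=4
Drop 3: O rot0 at col 2 lands with bottom-row=3; cleared 0 line(s) (total 0); column heights now [1 4 5 5 0], max=5
Drop 4: J rot2 at col 1 lands with bottom-row=5; cleared 0 line(s) (total 0); column heights now [1 7 7 7 0], max=7
Drop 5: T rot2 at col 1 lands with bottom-row=7; cleared 0 line(s) (total 0); column heights now [1 9 9 9 0], max=9
Drop 6: J rot3 at col 0 lands with bottom-row=9; cleared 0 line(s) (total 0); column heights now [10 12 9 9 0], max=12

Answer: 0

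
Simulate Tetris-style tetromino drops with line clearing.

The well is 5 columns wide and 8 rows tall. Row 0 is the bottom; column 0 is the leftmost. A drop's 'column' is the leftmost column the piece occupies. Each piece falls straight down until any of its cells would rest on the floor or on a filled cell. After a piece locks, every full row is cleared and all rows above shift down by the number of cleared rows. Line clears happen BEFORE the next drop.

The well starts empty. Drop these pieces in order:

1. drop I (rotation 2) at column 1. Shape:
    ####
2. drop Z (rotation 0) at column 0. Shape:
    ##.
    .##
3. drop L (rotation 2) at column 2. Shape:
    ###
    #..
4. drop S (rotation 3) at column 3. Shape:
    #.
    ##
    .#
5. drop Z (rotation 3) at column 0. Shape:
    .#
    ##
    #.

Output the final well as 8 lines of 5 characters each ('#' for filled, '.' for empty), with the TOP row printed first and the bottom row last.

Answer: .....
...#.
.#.##
##..#
#.###
###..
.##..
.####

Derivation:
Drop 1: I rot2 at col 1 lands with bottom-row=0; cleared 0 line(s) (total 0); column heights now [0 1 1 1 1], max=1
Drop 2: Z rot0 at col 0 lands with bottom-row=1; cleared 0 line(s) (total 0); column heights now [3 3 2 1 1], max=3
Drop 3: L rot2 at col 2 lands with bottom-row=2; cleared 0 line(s) (total 0); column heights now [3 3 4 4 4], max=4
Drop 4: S rot3 at col 3 lands with bottom-row=4; cleared 0 line(s) (total 0); column heights now [3 3 4 7 6], max=7
Drop 5: Z rot3 at col 0 lands with bottom-row=3; cleared 0 line(s) (total 0); column heights now [5 6 4 7 6], max=7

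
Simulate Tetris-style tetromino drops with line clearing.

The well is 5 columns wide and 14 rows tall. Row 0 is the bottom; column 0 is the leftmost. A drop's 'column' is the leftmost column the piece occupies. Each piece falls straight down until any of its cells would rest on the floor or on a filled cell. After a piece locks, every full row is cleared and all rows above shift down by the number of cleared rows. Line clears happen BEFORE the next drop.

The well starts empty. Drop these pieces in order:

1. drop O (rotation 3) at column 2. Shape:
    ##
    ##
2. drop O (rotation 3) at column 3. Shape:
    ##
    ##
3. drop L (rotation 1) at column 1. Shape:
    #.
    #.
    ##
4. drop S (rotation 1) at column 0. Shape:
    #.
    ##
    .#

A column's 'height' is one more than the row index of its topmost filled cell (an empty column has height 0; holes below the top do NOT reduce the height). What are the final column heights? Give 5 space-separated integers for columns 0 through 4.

Answer: 8 7 3 4 4

Derivation:
Drop 1: O rot3 at col 2 lands with bottom-row=0; cleared 0 line(s) (total 0); column heights now [0 0 2 2 0], max=2
Drop 2: O rot3 at col 3 lands with bottom-row=2; cleared 0 line(s) (total 0); column heights now [0 0 2 4 4], max=4
Drop 3: L rot1 at col 1 lands with bottom-row=2; cleared 0 line(s) (total 0); column heights now [0 5 3 4 4], max=5
Drop 4: S rot1 at col 0 lands with bottom-row=5; cleared 0 line(s) (total 0); column heights now [8 7 3 4 4], max=8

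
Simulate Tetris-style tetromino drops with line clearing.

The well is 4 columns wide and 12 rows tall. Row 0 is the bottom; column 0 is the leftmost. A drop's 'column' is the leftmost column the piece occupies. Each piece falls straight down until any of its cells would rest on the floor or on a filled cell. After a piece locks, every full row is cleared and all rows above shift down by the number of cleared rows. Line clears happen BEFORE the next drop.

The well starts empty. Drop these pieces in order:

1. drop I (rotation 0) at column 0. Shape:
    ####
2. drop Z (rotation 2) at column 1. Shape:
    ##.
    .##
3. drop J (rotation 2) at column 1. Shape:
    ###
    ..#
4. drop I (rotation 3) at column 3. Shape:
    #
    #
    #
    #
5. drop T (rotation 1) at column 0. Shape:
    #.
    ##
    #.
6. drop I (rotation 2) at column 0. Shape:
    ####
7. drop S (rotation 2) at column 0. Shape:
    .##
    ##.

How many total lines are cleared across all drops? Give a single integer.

Drop 1: I rot0 at col 0 lands with bottom-row=0; cleared 1 line(s) (total 1); column heights now [0 0 0 0], max=0
Drop 2: Z rot2 at col 1 lands with bottom-row=0; cleared 0 line(s) (total 1); column heights now [0 2 2 1], max=2
Drop 3: J rot2 at col 1 lands with bottom-row=1; cleared 0 line(s) (total 1); column heights now [0 3 3 3], max=3
Drop 4: I rot3 at col 3 lands with bottom-row=3; cleared 0 line(s) (total 1); column heights now [0 3 3 7], max=7
Drop 5: T rot1 at col 0 lands with bottom-row=2; cleared 1 line(s) (total 2); column heights now [4 3 2 6], max=6
Drop 6: I rot2 at col 0 lands with bottom-row=6; cleared 1 line(s) (total 3); column heights now [4 3 2 6], max=6
Drop 7: S rot2 at col 0 lands with bottom-row=4; cleared 0 line(s) (total 3); column heights now [5 6 6 6], max=6

Answer: 3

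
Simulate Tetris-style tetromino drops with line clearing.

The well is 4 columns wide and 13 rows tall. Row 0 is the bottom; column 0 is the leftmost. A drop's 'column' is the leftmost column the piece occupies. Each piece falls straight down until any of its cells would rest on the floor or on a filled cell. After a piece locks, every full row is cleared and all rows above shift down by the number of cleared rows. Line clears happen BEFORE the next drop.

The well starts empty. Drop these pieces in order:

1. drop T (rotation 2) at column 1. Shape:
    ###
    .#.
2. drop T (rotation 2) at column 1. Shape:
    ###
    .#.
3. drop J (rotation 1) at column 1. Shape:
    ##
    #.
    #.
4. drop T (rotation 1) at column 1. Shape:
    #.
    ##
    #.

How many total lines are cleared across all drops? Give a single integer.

Answer: 0

Derivation:
Drop 1: T rot2 at col 1 lands with bottom-row=0; cleared 0 line(s) (total 0); column heights now [0 2 2 2], max=2
Drop 2: T rot2 at col 1 lands with bottom-row=2; cleared 0 line(s) (total 0); column heights now [0 4 4 4], max=4
Drop 3: J rot1 at col 1 lands with bottom-row=4; cleared 0 line(s) (total 0); column heights now [0 7 7 4], max=7
Drop 4: T rot1 at col 1 lands with bottom-row=7; cleared 0 line(s) (total 0); column heights now [0 10 9 4], max=10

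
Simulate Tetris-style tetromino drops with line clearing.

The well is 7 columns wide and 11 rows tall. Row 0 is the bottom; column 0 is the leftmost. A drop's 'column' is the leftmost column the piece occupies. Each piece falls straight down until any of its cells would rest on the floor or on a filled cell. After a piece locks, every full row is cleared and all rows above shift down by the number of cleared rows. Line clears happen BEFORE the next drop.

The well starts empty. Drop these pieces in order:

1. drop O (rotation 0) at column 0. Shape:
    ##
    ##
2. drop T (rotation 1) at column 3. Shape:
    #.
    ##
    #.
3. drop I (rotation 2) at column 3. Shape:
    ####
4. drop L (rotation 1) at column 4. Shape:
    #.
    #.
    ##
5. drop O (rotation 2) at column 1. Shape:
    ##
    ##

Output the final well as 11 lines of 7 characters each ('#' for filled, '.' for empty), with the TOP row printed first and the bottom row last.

Answer: .......
.......
.......
.......
....#..
....#..
....##.
.######
.###...
##.##..
##.#...

Derivation:
Drop 1: O rot0 at col 0 lands with bottom-row=0; cleared 0 line(s) (total 0); column heights now [2 2 0 0 0 0 0], max=2
Drop 2: T rot1 at col 3 lands with bottom-row=0; cleared 0 line(s) (total 0); column heights now [2 2 0 3 2 0 0], max=3
Drop 3: I rot2 at col 3 lands with bottom-row=3; cleared 0 line(s) (total 0); column heights now [2 2 0 4 4 4 4], max=4
Drop 4: L rot1 at col 4 lands with bottom-row=4; cleared 0 line(s) (total 0); column heights now [2 2 0 4 7 5 4], max=7
Drop 5: O rot2 at col 1 lands with bottom-row=2; cleared 0 line(s) (total 0); column heights now [2 4 4 4 7 5 4], max=7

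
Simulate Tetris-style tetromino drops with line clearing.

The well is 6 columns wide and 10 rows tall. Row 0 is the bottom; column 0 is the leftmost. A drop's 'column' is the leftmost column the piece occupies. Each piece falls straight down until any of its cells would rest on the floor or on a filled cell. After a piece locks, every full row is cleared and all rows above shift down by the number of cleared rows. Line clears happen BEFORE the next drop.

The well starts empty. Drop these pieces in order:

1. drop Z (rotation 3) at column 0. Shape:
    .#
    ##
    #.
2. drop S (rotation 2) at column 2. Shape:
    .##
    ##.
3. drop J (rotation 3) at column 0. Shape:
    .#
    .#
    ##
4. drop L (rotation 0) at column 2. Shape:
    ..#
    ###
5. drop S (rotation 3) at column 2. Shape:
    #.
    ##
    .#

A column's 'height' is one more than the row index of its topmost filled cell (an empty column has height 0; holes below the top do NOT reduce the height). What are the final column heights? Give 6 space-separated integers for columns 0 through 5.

Answer: 4 6 6 5 4 0

Derivation:
Drop 1: Z rot3 at col 0 lands with bottom-row=0; cleared 0 line(s) (total 0); column heights now [2 3 0 0 0 0], max=3
Drop 2: S rot2 at col 2 lands with bottom-row=0; cleared 0 line(s) (total 0); column heights now [2 3 1 2 2 0], max=3
Drop 3: J rot3 at col 0 lands with bottom-row=3; cleared 0 line(s) (total 0); column heights now [4 6 1 2 2 0], max=6
Drop 4: L rot0 at col 2 lands with bottom-row=2; cleared 0 line(s) (total 0); column heights now [4 6 3 3 4 0], max=6
Drop 5: S rot3 at col 2 lands with bottom-row=3; cleared 0 line(s) (total 0); column heights now [4 6 6 5 4 0], max=6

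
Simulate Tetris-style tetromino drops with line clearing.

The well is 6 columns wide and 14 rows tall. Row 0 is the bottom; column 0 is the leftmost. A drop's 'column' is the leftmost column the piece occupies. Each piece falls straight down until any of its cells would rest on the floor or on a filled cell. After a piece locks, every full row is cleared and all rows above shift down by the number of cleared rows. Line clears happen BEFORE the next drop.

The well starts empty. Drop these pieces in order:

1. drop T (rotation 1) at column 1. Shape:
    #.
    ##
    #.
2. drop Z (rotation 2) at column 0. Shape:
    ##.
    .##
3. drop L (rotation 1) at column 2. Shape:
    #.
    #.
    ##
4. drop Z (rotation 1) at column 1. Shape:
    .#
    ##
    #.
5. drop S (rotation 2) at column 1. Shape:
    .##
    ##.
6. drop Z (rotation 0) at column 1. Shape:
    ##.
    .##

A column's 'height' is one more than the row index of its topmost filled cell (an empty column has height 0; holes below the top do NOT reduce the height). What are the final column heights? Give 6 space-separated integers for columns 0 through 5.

Answer: 5 13 13 12 0 0

Derivation:
Drop 1: T rot1 at col 1 lands with bottom-row=0; cleared 0 line(s) (total 0); column heights now [0 3 2 0 0 0], max=3
Drop 2: Z rot2 at col 0 lands with bottom-row=3; cleared 0 line(s) (total 0); column heights now [5 5 4 0 0 0], max=5
Drop 3: L rot1 at col 2 lands with bottom-row=4; cleared 0 line(s) (total 0); column heights now [5 5 7 5 0 0], max=7
Drop 4: Z rot1 at col 1 lands with bottom-row=6; cleared 0 line(s) (total 0); column heights now [5 8 9 5 0 0], max=9
Drop 5: S rot2 at col 1 lands with bottom-row=9; cleared 0 line(s) (total 0); column heights now [5 10 11 11 0 0], max=11
Drop 6: Z rot0 at col 1 lands with bottom-row=11; cleared 0 line(s) (total 0); column heights now [5 13 13 12 0 0], max=13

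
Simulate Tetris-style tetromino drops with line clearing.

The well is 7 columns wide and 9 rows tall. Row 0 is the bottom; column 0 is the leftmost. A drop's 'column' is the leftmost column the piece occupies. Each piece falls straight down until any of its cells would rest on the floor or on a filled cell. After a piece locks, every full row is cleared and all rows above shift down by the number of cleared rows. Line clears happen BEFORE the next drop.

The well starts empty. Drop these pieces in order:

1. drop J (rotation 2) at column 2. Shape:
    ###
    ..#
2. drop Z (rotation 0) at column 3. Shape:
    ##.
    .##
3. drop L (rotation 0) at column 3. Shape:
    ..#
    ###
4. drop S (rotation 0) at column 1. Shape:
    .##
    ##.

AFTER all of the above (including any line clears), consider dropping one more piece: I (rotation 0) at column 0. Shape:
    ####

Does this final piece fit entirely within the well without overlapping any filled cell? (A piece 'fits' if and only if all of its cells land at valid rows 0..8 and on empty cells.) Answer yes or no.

Drop 1: J rot2 at col 2 lands with bottom-row=0; cleared 0 line(s) (total 0); column heights now [0 0 2 2 2 0 0], max=2
Drop 2: Z rot0 at col 3 lands with bottom-row=2; cleared 0 line(s) (total 0); column heights now [0 0 2 4 4 3 0], max=4
Drop 3: L rot0 at col 3 lands with bottom-row=4; cleared 0 line(s) (total 0); column heights now [0 0 2 5 5 6 0], max=6
Drop 4: S rot0 at col 1 lands with bottom-row=4; cleared 0 line(s) (total 0); column heights now [0 5 6 6 5 6 0], max=6
Test piece I rot0 at col 0 (width 4): heights before test = [0 5 6 6 5 6 0]; fits = True

Answer: yes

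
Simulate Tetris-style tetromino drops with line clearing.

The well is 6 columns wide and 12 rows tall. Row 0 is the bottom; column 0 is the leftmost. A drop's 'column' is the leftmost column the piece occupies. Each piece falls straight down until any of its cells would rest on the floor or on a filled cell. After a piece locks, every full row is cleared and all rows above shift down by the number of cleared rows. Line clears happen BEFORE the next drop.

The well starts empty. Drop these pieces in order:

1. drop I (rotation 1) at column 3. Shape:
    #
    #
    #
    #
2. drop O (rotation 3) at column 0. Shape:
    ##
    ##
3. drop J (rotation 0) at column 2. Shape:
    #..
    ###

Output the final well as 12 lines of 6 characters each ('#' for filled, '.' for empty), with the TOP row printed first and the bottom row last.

Answer: ......
......
......
......
......
......
..#...
..###.
...#..
...#..
##.#..
##.#..

Derivation:
Drop 1: I rot1 at col 3 lands with bottom-row=0; cleared 0 line(s) (total 0); column heights now [0 0 0 4 0 0], max=4
Drop 2: O rot3 at col 0 lands with bottom-row=0; cleared 0 line(s) (total 0); column heights now [2 2 0 4 0 0], max=4
Drop 3: J rot0 at col 2 lands with bottom-row=4; cleared 0 line(s) (total 0); column heights now [2 2 6 5 5 0], max=6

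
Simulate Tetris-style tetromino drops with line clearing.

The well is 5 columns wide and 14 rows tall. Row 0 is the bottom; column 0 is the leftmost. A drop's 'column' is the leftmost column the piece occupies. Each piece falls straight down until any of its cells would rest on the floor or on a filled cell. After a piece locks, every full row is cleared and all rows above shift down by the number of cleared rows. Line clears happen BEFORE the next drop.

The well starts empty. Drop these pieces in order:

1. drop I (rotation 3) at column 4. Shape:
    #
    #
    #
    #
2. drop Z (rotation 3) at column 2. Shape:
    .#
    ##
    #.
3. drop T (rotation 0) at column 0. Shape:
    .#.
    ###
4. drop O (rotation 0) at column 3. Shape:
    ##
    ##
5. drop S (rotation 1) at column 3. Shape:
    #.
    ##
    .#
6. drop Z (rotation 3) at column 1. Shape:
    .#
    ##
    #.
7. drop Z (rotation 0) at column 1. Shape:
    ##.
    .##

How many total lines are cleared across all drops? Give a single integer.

Answer: 1

Derivation:
Drop 1: I rot3 at col 4 lands with bottom-row=0; cleared 0 line(s) (total 0); column heights now [0 0 0 0 4], max=4
Drop 2: Z rot3 at col 2 lands with bottom-row=0; cleared 0 line(s) (total 0); column heights now [0 0 2 3 4], max=4
Drop 3: T rot0 at col 0 lands with bottom-row=2; cleared 1 line(s) (total 1); column heights now [0 3 2 2 3], max=3
Drop 4: O rot0 at col 3 lands with bottom-row=3; cleared 0 line(s) (total 1); column heights now [0 3 2 5 5], max=5
Drop 5: S rot1 at col 3 lands with bottom-row=5; cleared 0 line(s) (total 1); column heights now [0 3 2 8 7], max=8
Drop 6: Z rot3 at col 1 lands with bottom-row=3; cleared 0 line(s) (total 1); column heights now [0 5 6 8 7], max=8
Drop 7: Z rot0 at col 1 lands with bottom-row=8; cleared 0 line(s) (total 1); column heights now [0 10 10 9 7], max=10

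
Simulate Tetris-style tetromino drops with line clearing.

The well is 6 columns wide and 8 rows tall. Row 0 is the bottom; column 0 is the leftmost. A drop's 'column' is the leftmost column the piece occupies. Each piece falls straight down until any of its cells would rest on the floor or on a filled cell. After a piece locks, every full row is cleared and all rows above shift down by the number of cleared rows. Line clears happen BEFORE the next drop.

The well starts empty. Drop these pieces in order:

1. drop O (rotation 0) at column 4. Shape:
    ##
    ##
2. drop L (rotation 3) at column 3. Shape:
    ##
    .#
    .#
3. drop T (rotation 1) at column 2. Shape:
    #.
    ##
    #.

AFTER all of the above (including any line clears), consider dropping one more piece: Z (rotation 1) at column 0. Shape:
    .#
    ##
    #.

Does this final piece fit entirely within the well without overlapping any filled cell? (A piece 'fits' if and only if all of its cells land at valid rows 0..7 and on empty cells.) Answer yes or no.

Drop 1: O rot0 at col 4 lands with bottom-row=0; cleared 0 line(s) (total 0); column heights now [0 0 0 0 2 2], max=2
Drop 2: L rot3 at col 3 lands with bottom-row=2; cleared 0 line(s) (total 0); column heights now [0 0 0 5 5 2], max=5
Drop 3: T rot1 at col 2 lands with bottom-row=4; cleared 0 line(s) (total 0); column heights now [0 0 7 6 5 2], max=7
Test piece Z rot1 at col 0 (width 2): heights before test = [0 0 7 6 5 2]; fits = True

Answer: yes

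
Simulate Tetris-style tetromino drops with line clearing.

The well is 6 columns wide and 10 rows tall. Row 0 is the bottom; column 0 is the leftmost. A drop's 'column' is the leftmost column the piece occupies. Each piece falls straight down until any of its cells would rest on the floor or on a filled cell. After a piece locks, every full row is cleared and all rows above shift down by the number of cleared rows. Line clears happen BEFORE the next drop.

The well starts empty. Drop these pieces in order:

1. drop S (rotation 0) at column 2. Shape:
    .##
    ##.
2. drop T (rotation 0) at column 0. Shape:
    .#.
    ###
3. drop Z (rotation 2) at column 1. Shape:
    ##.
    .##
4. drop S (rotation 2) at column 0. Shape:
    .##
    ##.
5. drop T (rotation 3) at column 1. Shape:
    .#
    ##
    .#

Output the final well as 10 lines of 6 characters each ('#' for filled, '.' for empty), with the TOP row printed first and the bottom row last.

Answer: ......
..#...
.##...
..#...
.##...
##....
.##...
.###..
#####.
..##..

Derivation:
Drop 1: S rot0 at col 2 lands with bottom-row=0; cleared 0 line(s) (total 0); column heights now [0 0 1 2 2 0], max=2
Drop 2: T rot0 at col 0 lands with bottom-row=1; cleared 0 line(s) (total 0); column heights now [2 3 2 2 2 0], max=3
Drop 3: Z rot2 at col 1 lands with bottom-row=2; cleared 0 line(s) (total 0); column heights now [2 4 4 3 2 0], max=4
Drop 4: S rot2 at col 0 lands with bottom-row=4; cleared 0 line(s) (total 0); column heights now [5 6 6 3 2 0], max=6
Drop 5: T rot3 at col 1 lands with bottom-row=6; cleared 0 line(s) (total 0); column heights now [5 8 9 3 2 0], max=9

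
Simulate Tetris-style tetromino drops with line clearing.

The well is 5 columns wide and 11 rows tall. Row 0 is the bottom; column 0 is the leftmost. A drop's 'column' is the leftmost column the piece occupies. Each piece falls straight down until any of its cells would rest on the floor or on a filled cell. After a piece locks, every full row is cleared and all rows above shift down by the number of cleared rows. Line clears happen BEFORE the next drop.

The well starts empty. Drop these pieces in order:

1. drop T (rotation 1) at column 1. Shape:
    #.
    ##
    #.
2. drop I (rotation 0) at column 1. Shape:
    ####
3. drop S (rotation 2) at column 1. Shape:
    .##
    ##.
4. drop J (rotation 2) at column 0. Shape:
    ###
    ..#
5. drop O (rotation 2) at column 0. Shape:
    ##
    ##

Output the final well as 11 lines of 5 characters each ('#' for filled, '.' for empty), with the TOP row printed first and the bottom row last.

Answer: .....
##...
##...
###..
..#..
..##.
.##..
.####
.#...
.##..
.#...

Derivation:
Drop 1: T rot1 at col 1 lands with bottom-row=0; cleared 0 line(s) (total 0); column heights now [0 3 2 0 0], max=3
Drop 2: I rot0 at col 1 lands with bottom-row=3; cleared 0 line(s) (total 0); column heights now [0 4 4 4 4], max=4
Drop 3: S rot2 at col 1 lands with bottom-row=4; cleared 0 line(s) (total 0); column heights now [0 5 6 6 4], max=6
Drop 4: J rot2 at col 0 lands with bottom-row=6; cleared 0 line(s) (total 0); column heights now [8 8 8 6 4], max=8
Drop 5: O rot2 at col 0 lands with bottom-row=8; cleared 0 line(s) (total 0); column heights now [10 10 8 6 4], max=10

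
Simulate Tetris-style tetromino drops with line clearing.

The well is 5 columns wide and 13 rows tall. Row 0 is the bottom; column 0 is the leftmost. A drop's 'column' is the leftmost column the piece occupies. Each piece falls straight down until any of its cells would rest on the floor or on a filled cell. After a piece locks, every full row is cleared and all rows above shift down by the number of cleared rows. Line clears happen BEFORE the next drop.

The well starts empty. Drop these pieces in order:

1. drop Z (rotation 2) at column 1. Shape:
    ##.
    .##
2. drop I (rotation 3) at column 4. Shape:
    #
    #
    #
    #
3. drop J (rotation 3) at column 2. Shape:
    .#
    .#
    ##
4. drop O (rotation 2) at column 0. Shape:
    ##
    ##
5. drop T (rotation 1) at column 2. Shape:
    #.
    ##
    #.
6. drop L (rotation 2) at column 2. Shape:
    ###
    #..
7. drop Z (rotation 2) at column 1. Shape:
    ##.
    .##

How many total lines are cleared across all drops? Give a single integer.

Drop 1: Z rot2 at col 1 lands with bottom-row=0; cleared 0 line(s) (total 0); column heights now [0 2 2 1 0], max=2
Drop 2: I rot3 at col 4 lands with bottom-row=0; cleared 0 line(s) (total 0); column heights now [0 2 2 1 4], max=4
Drop 3: J rot3 at col 2 lands with bottom-row=2; cleared 0 line(s) (total 0); column heights now [0 2 3 5 4], max=5
Drop 4: O rot2 at col 0 lands with bottom-row=2; cleared 1 line(s) (total 1); column heights now [3 3 2 4 3], max=4
Drop 5: T rot1 at col 2 lands with bottom-row=3; cleared 0 line(s) (total 1); column heights now [3 3 6 5 3], max=6
Drop 6: L rot2 at col 2 lands with bottom-row=6; cleared 0 line(s) (total 1); column heights now [3 3 8 8 8], max=8
Drop 7: Z rot2 at col 1 lands with bottom-row=8; cleared 0 line(s) (total 1); column heights now [3 10 10 9 8], max=10

Answer: 1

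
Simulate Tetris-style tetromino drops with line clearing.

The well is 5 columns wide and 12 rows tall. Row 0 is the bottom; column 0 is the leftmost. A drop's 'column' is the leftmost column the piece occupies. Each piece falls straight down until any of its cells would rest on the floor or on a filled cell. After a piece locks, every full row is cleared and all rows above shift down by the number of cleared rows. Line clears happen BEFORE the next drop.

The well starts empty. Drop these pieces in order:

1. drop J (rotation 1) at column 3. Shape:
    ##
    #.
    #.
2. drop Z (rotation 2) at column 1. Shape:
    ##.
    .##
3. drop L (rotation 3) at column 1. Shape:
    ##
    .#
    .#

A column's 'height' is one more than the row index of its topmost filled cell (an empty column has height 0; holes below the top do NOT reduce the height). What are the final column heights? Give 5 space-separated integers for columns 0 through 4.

Answer: 0 8 8 4 3

Derivation:
Drop 1: J rot1 at col 3 lands with bottom-row=0; cleared 0 line(s) (total 0); column heights now [0 0 0 3 3], max=3
Drop 2: Z rot2 at col 1 lands with bottom-row=3; cleared 0 line(s) (total 0); column heights now [0 5 5 4 3], max=5
Drop 3: L rot3 at col 1 lands with bottom-row=5; cleared 0 line(s) (total 0); column heights now [0 8 8 4 3], max=8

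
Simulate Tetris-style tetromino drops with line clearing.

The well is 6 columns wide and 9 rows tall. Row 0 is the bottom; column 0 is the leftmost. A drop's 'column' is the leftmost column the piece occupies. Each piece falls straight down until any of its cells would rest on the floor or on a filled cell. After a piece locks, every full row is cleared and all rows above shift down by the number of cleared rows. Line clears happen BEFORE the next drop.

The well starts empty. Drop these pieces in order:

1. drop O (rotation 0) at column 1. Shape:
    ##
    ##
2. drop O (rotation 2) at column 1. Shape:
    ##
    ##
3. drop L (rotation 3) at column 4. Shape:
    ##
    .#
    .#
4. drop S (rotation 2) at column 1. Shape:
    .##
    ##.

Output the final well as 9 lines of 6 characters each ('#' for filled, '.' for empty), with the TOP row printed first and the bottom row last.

Answer: ......
......
......
..##..
.##...
.##...
.##.##
.##..#
.##..#

Derivation:
Drop 1: O rot0 at col 1 lands with bottom-row=0; cleared 0 line(s) (total 0); column heights now [0 2 2 0 0 0], max=2
Drop 2: O rot2 at col 1 lands with bottom-row=2; cleared 0 line(s) (total 0); column heights now [0 4 4 0 0 0], max=4
Drop 3: L rot3 at col 4 lands with bottom-row=0; cleared 0 line(s) (total 0); column heights now [0 4 4 0 3 3], max=4
Drop 4: S rot2 at col 1 lands with bottom-row=4; cleared 0 line(s) (total 0); column heights now [0 5 6 6 3 3], max=6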